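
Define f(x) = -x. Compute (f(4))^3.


f(4) = -4
(-4)^3 = -64

-64


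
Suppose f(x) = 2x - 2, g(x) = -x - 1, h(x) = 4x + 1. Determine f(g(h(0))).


h(0) = 1
g(1) = -2
f(-2) = -6

-6


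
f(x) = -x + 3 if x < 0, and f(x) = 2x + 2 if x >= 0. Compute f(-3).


-3 satisfies x < 0
f(-3) = 6

6


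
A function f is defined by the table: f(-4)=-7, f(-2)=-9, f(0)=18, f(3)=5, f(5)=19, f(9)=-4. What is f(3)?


Reading from the table at x = 3

5


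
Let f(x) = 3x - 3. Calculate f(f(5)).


f(5) = 12
f(12) = 33

33


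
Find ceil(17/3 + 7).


17/3 = 5.6667
5.6667 + 7 = 12.6667
ceil(12.6667) = 13

13


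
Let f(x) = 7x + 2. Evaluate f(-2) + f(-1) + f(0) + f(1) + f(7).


f(-2) = -12
f(-1) = -5
f(0) = 2
f(1) = 9
f(7) = 51
Sum = 45

45


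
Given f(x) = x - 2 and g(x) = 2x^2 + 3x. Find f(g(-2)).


g(-2) = 2
f(2) = 0

0


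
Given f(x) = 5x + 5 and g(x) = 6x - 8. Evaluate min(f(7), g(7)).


f(7) = 40
g(7) = 34
min = 34

34


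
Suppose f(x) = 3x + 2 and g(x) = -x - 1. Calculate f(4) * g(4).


f(4) = 14
g(4) = -5
Product = -70

-70


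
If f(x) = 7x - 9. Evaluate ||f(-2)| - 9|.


f(-2) = -23
|-23| = 23
|23 - 9| = 14

14


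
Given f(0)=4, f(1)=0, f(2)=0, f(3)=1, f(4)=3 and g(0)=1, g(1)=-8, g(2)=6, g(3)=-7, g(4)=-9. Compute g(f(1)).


f(1) = 0
g(0) = 1

1


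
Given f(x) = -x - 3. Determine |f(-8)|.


5


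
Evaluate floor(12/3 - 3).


12/3 = 4
4 - 3 = 1
floor(1) = 1

1


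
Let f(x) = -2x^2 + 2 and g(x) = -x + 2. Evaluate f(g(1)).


0


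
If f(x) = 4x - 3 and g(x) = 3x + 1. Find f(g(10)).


g(10) = 31
f(31) = 121

121


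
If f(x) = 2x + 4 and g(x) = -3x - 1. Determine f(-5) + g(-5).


f(-5) = -6
g(-5) = 14
Sum = 8

8


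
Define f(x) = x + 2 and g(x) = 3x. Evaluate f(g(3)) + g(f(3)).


26


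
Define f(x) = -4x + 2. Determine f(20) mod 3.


f(20) = -78
-78 mod 3 = 0

0


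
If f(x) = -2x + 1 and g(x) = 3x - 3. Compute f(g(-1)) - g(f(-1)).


f(g(-1)) = 13
g(f(-1)) = 6
Difference = 7

7


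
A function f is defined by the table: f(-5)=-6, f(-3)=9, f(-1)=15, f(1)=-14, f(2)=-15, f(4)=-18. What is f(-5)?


-6


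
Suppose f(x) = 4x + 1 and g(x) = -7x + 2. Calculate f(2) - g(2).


21


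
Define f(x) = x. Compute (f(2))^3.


f(2) = 2
(2)^3 = 8

8


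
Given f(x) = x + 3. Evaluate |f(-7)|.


f(-7) = -4
|-4| = 4

4


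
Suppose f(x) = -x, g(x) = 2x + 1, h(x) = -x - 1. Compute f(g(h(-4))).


h(-4) = 3
g(3) = 7
f(7) = -7

-7


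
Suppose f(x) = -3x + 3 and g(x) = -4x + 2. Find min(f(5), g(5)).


f(5) = -12
g(5) = -18
min = -18

-18


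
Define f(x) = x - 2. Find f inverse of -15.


Solve x - 2 = -15
x = (-15 + 2) / 1 = -13

-13


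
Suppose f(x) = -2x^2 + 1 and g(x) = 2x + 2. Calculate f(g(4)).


-199


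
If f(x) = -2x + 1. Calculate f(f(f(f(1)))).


f(1) = -1
f(-1) = 3
f(3) = -5
f(-5) = 11

11


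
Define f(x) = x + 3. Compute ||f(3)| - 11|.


f(3) = 6
|6| = 6
|6 - 11| = 5

5


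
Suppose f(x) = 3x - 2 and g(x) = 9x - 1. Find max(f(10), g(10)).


f(10) = 28
g(10) = 89
max = 89

89


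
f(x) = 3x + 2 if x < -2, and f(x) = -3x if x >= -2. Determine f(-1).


3


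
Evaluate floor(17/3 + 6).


17/3 = 5.6667
5.6667 + 6 = 11.6667
floor(11.6667) = 11

11


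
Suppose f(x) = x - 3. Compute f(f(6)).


f(6) = 3
f(3) = 0

0


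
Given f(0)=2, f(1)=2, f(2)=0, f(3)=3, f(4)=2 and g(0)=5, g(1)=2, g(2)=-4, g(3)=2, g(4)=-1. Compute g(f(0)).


f(0) = 2
g(2) = -4

-4


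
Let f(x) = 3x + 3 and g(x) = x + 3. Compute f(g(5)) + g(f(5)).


f(g(5)) = 27
g(f(5)) = 21
Sum = 48

48


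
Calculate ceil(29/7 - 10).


29/7 = 4.1429
4.1429 - 10 = -5.8571
ceil(-5.8571) = -5

-5


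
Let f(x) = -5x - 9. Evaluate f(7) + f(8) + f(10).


f(7) = -44
f(8) = -49
f(10) = -59
Sum = -152

-152


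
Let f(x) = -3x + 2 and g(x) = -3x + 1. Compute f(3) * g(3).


f(3) = -7
g(3) = -8
Product = 56

56


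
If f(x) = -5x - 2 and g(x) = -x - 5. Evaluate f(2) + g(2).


-19


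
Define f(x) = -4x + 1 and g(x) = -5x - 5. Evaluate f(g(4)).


101


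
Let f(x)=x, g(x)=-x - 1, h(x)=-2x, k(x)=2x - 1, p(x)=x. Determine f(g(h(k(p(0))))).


p(0) = 0
k(0) = -1
h(-1) = 2
g(2) = -3
f(-3) = -3

-3


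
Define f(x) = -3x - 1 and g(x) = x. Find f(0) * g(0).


f(0) = -1
g(0) = 0
Product = 0

0


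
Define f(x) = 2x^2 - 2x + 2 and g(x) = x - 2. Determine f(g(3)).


2


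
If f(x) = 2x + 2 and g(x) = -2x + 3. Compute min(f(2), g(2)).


f(2) = 6
g(2) = -1
min = -1

-1


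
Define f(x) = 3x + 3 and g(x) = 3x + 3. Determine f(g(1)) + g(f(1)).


f(g(1)) = 21
g(f(1)) = 21
Sum = 42

42


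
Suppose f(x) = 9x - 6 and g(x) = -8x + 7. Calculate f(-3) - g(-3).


-64


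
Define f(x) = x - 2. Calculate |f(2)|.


f(2) = 0
|0| = 0

0


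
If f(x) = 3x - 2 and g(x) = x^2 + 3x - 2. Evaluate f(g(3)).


g(3) = 16
f(16) = 46

46


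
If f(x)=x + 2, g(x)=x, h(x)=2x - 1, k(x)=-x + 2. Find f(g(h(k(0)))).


k(0) = 2
h(2) = 3
g(3) = 3
f(3) = 5

5


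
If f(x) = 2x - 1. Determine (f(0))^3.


f(0) = -1
(-1)^3 = -1

-1


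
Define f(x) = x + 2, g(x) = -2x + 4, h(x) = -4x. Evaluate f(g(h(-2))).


h(-2) = 8
g(8) = -12
f(-12) = -10

-10


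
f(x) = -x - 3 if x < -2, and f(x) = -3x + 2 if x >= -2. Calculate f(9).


9 satisfies x >= -2
f(9) = -25

-25


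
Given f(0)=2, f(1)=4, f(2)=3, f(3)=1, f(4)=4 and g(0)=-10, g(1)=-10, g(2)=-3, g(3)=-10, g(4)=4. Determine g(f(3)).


f(3) = 1
g(1) = -10

-10


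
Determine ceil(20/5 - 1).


20/5 = 4
4 - 1 = 3
ceil(3) = 3

3


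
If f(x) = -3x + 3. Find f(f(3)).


f(3) = -6
f(-6) = 21

21


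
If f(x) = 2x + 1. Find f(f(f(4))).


39


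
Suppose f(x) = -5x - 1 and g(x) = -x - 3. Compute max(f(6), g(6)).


f(6) = -31
g(6) = -9
max = -9

-9


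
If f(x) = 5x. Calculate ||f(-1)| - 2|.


f(-1) = -5
|-5| = 5
|5 - 2| = 3

3


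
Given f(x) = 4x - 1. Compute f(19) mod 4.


f(19) = 75
75 mod 4 = 3

3


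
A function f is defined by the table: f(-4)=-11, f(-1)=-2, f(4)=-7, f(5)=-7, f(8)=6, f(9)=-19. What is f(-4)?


Reading from the table at x = -4

-11


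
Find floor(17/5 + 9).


12


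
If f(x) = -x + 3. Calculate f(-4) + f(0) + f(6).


f(-4) = 7
f(0) = 3
f(6) = -3
Sum = 7

7


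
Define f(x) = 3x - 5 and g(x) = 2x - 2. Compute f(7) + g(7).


f(7) = 16
g(7) = 12
Sum = 28

28


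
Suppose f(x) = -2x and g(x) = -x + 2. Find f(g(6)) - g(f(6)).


f(g(6)) = 8
g(f(6)) = 14
Difference = -6

-6


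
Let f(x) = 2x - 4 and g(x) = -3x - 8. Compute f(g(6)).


-56


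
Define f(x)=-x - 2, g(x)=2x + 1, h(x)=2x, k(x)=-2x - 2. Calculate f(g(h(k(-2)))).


k(-2) = 2
h(2) = 4
g(4) = 9
f(9) = -11

-11


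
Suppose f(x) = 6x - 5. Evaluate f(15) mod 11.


f(15) = 85
85 mod 11 = 8

8


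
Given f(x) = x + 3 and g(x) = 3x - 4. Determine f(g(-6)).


g(-6) = -22
f(-22) = -19

-19


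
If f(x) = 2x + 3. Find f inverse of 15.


Solve 2x + 3 = 15
x = (15 - 3) / 2 = 6

6


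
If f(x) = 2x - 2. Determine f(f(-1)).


f(-1) = -4
f(-4) = -10

-10


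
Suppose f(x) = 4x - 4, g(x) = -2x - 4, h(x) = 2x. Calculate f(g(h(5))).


-100


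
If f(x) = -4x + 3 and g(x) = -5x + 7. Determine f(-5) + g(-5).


f(-5) = 23
g(-5) = 32
Sum = 55

55


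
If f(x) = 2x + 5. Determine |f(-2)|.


f(-2) = 1
|1| = 1

1


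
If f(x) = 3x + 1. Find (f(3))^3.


1000


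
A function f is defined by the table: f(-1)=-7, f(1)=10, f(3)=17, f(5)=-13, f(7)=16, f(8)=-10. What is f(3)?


Reading from the table at x = 3

17


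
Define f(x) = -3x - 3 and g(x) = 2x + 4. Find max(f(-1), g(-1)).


f(-1) = 0
g(-1) = 2
max = 2

2


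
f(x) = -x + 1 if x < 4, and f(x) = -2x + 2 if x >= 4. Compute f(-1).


2


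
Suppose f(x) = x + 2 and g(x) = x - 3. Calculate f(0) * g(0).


-6


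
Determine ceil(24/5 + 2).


24/5 = 4.8
4.8 + 2 = 6.8
ceil(6.8) = 7

7


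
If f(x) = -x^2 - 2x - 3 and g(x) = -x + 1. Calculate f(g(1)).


g(1) = 0
f(0) = (-1)*(0)^2 - 2*(0) - 3 = -3

-3


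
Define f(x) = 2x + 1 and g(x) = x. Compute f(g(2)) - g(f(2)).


f(g(2)) = 5
g(f(2)) = 5
Difference = 0

0


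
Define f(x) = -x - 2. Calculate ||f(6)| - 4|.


f(6) = -8
|-8| = 8
|8 - 4| = 4

4


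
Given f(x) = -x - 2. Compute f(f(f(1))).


f(1) = -3
f(-3) = 1
f(1) = -3

-3


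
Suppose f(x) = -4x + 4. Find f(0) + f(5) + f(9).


f(0) = 4
f(5) = -16
f(9) = -32
Sum = -44

-44


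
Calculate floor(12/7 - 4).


12/7 = 1.7143
1.7143 - 4 = -2.2857
floor(-2.2857) = -3

-3


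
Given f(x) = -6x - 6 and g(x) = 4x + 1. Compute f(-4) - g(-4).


f(-4) = 18
g(-4) = -15
Difference = 33

33


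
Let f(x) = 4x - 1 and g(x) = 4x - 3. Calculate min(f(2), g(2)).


f(2) = 7
g(2) = 5
min = 5

5


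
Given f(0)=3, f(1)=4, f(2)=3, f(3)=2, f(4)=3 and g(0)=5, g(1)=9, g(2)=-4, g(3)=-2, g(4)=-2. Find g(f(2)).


f(2) = 3
g(3) = -2

-2


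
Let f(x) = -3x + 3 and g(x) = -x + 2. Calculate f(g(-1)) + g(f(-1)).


f(g(-1)) = -6
g(f(-1)) = -4
Sum = -10

-10


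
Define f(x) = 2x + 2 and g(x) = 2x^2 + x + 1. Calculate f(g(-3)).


g(-3) = 16
f(16) = 34

34


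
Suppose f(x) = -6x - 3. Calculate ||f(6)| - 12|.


f(6) = -39
|-39| = 39
|39 - 12| = 27

27


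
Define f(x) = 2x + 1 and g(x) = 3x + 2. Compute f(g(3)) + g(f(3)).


f(g(3)) = 23
g(f(3)) = 23
Sum = 46

46


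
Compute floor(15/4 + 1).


4


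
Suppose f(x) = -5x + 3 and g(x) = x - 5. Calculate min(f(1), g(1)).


f(1) = -2
g(1) = -4
min = -4

-4


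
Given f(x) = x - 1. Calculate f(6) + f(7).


f(6) = 5
f(7) = 6
Sum = 11

11


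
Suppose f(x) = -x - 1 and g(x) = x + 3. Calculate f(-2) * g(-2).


f(-2) = 1
g(-2) = 1
Product = 1

1


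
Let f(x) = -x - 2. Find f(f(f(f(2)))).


f(2) = -4
f(-4) = 2
f(2) = -4
f(-4) = 2

2


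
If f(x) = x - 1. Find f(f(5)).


f(5) = 4
f(4) = 3

3


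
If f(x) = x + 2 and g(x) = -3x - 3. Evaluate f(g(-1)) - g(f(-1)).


8


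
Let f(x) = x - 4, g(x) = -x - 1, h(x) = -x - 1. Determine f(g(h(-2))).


h(-2) = 1
g(1) = -2
f(-2) = -6

-6


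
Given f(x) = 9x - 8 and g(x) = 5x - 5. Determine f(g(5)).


g(5) = 20
f(20) = 172

172


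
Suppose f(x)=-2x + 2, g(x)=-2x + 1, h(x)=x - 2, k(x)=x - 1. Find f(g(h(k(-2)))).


k(-2) = -3
h(-3) = -5
g(-5) = 11
f(11) = -20

-20


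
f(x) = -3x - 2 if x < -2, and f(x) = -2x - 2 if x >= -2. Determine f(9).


9 satisfies x >= -2
f(9) = -20

-20


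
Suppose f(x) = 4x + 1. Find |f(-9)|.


f(-9) = -35
|-35| = 35

35


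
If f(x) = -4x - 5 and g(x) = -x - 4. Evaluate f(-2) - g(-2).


5


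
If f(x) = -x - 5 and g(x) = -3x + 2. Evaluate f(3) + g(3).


f(3) = -8
g(3) = -7
Sum = -15

-15


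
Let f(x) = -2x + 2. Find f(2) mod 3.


f(2) = -2
-2 mod 3 = 1

1


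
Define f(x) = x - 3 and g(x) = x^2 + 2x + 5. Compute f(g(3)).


g(3) = 20
f(20) = 17

17


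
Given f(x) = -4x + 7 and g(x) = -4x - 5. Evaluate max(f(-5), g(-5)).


f(-5) = 27
g(-5) = 15
max = 27

27


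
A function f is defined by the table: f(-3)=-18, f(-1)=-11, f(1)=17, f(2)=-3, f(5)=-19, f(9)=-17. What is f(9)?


Reading from the table at x = 9

-17


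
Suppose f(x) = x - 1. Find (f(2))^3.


f(2) = 1
(1)^3 = 1

1


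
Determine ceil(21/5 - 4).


21/5 = 4.2
4.2 - 4 = 0.2
ceil(0.2) = 1

1


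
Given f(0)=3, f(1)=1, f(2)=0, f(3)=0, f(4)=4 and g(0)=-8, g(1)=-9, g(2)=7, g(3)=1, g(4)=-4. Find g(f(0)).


f(0) = 3
g(3) = 1

1


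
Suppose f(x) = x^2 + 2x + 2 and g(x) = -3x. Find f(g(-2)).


g(-2) = 6
f(6) = 1*(6)^2 + 2*(6) + 2 = 50

50


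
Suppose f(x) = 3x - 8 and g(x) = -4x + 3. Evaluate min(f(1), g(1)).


f(1) = -5
g(1) = -1
min = -5

-5


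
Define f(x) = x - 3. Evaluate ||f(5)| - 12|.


f(5) = 2
|2| = 2
|2 - 12| = 10

10


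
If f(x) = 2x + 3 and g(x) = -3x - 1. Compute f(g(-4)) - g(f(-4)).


f(g(-4)) = 25
g(f(-4)) = 14
Difference = 11

11


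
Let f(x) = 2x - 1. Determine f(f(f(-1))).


f(-1) = -3
f(-3) = -7
f(-7) = -15

-15


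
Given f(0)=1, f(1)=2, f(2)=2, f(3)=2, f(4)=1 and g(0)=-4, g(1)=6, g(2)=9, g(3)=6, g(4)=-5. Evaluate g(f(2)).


f(2) = 2
g(2) = 9

9


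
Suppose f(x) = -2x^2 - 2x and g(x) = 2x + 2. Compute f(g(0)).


g(0) = 2
f(2) = (-2)*(2)^2 - 2*(2) = -12

-12


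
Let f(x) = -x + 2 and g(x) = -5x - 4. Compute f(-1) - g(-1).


f(-1) = 3
g(-1) = 1
Difference = 2

2


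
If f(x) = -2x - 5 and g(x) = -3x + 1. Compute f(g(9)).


g(9) = -26
f(-26) = 47

47


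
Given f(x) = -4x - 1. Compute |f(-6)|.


f(-6) = 23
|23| = 23

23


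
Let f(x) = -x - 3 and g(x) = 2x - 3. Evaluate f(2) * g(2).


f(2) = -5
g(2) = 1
Product = -5

-5


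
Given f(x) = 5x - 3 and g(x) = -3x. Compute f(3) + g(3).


f(3) = 12
g(3) = -9
Sum = 3

3


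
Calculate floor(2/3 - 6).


2/3 = 0.6667
0.6667 - 6 = -5.3333
floor(-5.3333) = -6

-6


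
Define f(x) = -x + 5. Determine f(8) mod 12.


f(8) = -3
-3 mod 12 = 9

9


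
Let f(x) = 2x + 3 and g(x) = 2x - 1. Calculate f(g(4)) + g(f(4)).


f(g(4)) = 17
g(f(4)) = 21
Sum = 38

38


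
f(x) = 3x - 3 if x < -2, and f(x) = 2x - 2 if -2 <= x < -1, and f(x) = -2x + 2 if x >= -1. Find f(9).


9 satisfies x >= -1
f(9) = -16

-16


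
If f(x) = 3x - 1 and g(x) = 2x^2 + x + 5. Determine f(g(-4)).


g(-4) = 33
f(33) = 98

98


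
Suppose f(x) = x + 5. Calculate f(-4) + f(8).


f(-4) = 1
f(8) = 13
Sum = 14

14


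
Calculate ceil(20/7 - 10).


20/7 = 2.8571
2.8571 - 10 = -7.1429
ceil(-7.1429) = -7

-7


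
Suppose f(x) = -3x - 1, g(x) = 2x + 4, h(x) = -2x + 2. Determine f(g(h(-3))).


h(-3) = 8
g(8) = 20
f(20) = -61

-61


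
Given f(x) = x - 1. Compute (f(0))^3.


-1


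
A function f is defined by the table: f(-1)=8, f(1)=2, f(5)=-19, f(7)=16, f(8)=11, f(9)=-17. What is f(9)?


Reading from the table at x = 9

-17


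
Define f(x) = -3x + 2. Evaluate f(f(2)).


f(2) = -4
f(-4) = 14

14


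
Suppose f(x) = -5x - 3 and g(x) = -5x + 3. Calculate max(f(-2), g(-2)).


13


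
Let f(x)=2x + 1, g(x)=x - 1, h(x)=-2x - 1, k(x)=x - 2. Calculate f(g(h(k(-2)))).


k(-2) = -4
h(-4) = 7
g(7) = 6
f(6) = 13

13


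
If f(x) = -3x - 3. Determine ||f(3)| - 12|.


f(3) = -12
|-12| = 12
|12 - 12| = 0

0


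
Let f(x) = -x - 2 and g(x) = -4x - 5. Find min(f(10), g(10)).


f(10) = -12
g(10) = -45
min = -45

-45


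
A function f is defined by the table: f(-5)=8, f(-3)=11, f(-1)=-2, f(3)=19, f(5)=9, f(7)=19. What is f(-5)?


Reading from the table at x = -5

8


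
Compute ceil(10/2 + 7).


10/2 = 5
5 + 7 = 12
ceil(12) = 12

12


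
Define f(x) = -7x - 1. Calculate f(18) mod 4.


1


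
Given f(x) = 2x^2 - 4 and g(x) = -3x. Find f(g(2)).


g(2) = -6
f(-6) = 2*(-6)^2 - 4 = 68

68


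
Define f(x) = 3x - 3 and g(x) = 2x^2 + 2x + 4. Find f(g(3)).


g(3) = 28
f(28) = 81

81


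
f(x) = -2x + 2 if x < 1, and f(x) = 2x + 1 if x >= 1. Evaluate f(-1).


-1 satisfies x < 1
f(-1) = 4

4


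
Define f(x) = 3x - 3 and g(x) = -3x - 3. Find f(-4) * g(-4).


f(-4) = -15
g(-4) = 9
Product = -135

-135


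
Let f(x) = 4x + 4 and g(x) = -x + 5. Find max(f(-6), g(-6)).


f(-6) = -20
g(-6) = 11
max = 11

11


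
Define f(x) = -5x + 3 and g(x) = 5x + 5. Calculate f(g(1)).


-47


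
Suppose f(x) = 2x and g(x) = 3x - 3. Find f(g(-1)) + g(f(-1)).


-21


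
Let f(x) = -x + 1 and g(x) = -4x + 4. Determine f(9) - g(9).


f(9) = -8
g(9) = -32
Difference = 24

24


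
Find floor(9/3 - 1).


2


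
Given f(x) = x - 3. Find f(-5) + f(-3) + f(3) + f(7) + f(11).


f(-5) = -8
f(-3) = -6
f(3) = 0
f(7) = 4
f(11) = 8
Sum = -2

-2


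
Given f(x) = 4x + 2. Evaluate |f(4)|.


f(4) = 18
|18| = 18

18


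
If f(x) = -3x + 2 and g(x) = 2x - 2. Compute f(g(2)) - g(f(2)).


f(g(2)) = -4
g(f(2)) = -10
Difference = 6

6


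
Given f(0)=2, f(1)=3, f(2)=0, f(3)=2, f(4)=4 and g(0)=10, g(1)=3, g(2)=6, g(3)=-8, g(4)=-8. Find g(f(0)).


f(0) = 2
g(2) = 6

6


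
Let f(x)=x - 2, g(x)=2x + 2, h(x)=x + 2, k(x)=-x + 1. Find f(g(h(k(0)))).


k(0) = 1
h(1) = 3
g(3) = 8
f(8) = 6

6


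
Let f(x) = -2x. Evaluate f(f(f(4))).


f(4) = -8
f(-8) = 16
f(16) = -32

-32


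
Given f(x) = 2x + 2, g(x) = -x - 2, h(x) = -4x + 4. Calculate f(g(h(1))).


-2


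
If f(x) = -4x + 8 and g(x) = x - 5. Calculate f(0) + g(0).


3


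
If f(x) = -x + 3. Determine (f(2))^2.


f(2) = 1
(1)^2 = 1

1


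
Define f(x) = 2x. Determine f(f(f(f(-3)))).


f(-3) = -6
f(-6) = -12
f(-12) = -24
f(-24) = -48

-48


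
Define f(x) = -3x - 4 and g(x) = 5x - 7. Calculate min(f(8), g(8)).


f(8) = -28
g(8) = 33
min = -28

-28


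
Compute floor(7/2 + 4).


7/2 = 3.5
3.5 + 4 = 7.5
floor(7.5) = 7

7


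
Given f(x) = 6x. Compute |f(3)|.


f(3) = 18
|18| = 18

18


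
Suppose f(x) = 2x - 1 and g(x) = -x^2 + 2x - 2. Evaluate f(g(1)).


g(1) = -1
f(-1) = -3

-3


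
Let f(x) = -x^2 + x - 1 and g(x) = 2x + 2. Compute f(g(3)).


g(3) = 8
f(8) = (-1)*(8)^2 + 1*(8) - 1 = -57

-57


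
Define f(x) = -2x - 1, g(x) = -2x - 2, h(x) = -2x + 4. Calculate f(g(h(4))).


-13


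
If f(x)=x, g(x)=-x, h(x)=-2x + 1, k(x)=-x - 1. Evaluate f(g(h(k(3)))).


k(3) = -4
h(-4) = 9
g(9) = -9
f(-9) = -9

-9


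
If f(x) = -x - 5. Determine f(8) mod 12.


f(8) = -13
-13 mod 12 = 11

11


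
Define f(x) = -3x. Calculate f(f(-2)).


-18


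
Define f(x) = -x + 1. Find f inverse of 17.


Solve -x + 1 = 17
x = (17 - 1) / (-1) = -16

-16


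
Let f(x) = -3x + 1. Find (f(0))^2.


f(0) = 1
(1)^2 = 1

1


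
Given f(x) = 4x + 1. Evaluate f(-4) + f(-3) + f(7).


f(-4) = -15
f(-3) = -11
f(7) = 29
Sum = 3

3


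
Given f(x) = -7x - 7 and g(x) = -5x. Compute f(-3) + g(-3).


f(-3) = 14
g(-3) = 15
Sum = 29

29


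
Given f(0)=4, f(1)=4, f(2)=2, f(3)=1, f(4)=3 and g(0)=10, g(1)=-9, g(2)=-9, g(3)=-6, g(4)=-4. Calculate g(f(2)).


f(2) = 2
g(2) = -9

-9


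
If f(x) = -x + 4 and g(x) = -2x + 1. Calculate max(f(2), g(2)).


f(2) = 2
g(2) = -3
max = 2

2


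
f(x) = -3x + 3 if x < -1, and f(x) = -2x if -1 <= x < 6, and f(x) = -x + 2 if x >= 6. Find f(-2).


-2 satisfies x < -1
f(-2) = 9

9


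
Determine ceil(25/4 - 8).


25/4 = 6.25
6.25 - 8 = -1.75
ceil(-1.75) = -1

-1


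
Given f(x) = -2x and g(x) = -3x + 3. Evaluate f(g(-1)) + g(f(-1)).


f(g(-1)) = -12
g(f(-1)) = -3
Sum = -15

-15


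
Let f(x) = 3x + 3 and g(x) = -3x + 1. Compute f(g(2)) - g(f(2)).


14


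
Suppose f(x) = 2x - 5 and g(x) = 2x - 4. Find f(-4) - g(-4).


f(-4) = -13
g(-4) = -12
Difference = -1

-1


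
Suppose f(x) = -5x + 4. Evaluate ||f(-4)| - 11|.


f(-4) = 24
|24| = 24
|24 - 11| = 13

13


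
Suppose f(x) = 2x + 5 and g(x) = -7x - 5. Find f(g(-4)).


g(-4) = 23
f(23) = 51

51


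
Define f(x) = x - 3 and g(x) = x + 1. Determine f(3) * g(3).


f(3) = 0
g(3) = 4
Product = 0

0


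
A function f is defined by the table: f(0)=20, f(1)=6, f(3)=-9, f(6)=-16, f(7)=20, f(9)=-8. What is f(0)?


20


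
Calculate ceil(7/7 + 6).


7/7 = 1
1 + 6 = 7
ceil(7) = 7

7


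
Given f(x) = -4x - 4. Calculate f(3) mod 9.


2


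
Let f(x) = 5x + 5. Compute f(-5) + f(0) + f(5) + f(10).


f(-5) = -20
f(0) = 5
f(5) = 30
f(10) = 55
Sum = 70

70


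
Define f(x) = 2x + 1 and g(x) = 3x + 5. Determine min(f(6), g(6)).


13


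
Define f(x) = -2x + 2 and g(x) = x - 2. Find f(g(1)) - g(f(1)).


f(g(1)) = 4
g(f(1)) = -2
Difference = 6

6


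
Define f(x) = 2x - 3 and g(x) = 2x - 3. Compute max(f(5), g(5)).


f(5) = 7
g(5) = 7
max = 7

7


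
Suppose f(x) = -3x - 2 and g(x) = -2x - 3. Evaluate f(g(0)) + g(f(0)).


f(g(0)) = 7
g(f(0)) = 1
Sum = 8

8


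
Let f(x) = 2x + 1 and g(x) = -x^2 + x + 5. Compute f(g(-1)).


g(-1) = 3
f(3) = 7

7


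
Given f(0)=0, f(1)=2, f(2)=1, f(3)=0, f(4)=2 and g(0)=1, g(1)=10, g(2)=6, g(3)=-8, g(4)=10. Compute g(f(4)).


f(4) = 2
g(2) = 6

6


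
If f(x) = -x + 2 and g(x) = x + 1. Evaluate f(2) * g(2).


f(2) = 0
g(2) = 3
Product = 0

0


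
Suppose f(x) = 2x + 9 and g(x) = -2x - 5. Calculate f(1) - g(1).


f(1) = 11
g(1) = -7
Difference = 18

18


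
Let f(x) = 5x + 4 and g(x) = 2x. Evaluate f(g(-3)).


g(-3) = -6
f(-6) = -26

-26


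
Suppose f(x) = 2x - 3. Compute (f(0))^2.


f(0) = -3
(-3)^2 = 9

9


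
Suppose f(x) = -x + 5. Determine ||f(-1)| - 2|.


f(-1) = 6
|6| = 6
|6 - 2| = 4

4


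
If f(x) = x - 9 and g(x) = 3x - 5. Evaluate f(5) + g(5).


f(5) = -4
g(5) = 10
Sum = 6

6


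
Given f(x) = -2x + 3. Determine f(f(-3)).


f(-3) = 9
f(9) = -15

-15


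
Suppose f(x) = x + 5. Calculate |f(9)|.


f(9) = 14
|14| = 14

14


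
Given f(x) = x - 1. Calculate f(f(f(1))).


-2


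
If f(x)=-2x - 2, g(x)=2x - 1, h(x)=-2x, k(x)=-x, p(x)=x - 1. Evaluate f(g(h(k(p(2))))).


p(2) = 1
k(1) = -1
h(-1) = 2
g(2) = 3
f(3) = -8

-8


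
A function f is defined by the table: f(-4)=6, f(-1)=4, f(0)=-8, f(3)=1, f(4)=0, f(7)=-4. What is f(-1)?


Reading from the table at x = -1

4


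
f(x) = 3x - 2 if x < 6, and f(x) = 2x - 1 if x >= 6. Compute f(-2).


-2 satisfies x < 6
f(-2) = -8

-8


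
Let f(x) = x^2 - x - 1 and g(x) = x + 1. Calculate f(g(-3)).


5


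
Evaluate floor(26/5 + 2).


26/5 = 5.2
5.2 + 2 = 7.2
floor(7.2) = 7

7


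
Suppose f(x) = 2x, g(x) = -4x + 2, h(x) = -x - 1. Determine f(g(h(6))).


h(6) = -7
g(-7) = 30
f(30) = 60

60


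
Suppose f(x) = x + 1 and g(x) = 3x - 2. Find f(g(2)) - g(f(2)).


f(g(2)) = 5
g(f(2)) = 7
Difference = -2

-2


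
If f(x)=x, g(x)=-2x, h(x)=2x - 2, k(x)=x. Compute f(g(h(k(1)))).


k(1) = 1
h(1) = 0
g(0) = 0
f(0) = 0

0


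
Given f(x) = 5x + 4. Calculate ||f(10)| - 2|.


52


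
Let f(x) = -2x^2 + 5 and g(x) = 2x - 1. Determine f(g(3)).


g(3) = 5
f(5) = (-2)*(5)^2 + 5 = -45

-45


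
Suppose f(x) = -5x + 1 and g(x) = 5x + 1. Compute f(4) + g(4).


f(4) = -19
g(4) = 21
Sum = 2

2


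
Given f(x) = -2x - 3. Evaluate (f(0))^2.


f(0) = -3
(-3)^2 = 9

9


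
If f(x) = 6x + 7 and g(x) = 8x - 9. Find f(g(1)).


g(1) = -1
f(-1) = 1

1


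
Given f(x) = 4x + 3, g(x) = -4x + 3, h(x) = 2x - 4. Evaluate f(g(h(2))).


h(2) = 0
g(0) = 3
f(3) = 15

15


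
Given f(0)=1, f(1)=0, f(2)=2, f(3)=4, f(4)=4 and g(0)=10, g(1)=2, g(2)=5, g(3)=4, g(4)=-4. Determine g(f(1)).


f(1) = 0
g(0) = 10

10


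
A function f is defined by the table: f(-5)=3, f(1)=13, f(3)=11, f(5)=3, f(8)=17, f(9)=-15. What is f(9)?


Reading from the table at x = 9

-15


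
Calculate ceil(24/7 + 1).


5


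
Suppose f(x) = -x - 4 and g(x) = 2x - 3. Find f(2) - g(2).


f(2) = -6
g(2) = 1
Difference = -7

-7


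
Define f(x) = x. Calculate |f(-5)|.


5


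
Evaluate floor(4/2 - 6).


4/2 = 2
2 - 6 = -4
floor(-4) = -4

-4


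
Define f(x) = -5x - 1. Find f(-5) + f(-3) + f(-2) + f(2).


f(-5) = 24
f(-3) = 14
f(-2) = 9
f(2) = -11
Sum = 36

36


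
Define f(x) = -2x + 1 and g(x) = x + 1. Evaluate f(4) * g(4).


f(4) = -7
g(4) = 5
Product = -35

-35


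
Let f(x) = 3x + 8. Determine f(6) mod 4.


f(6) = 26
26 mod 4 = 2

2


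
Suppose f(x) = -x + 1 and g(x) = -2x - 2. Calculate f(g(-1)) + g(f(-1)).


f(g(-1)) = 1
g(f(-1)) = -6
Sum = -5

-5


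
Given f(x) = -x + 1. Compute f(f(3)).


3


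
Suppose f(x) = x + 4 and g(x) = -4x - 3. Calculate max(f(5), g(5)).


f(5) = 9
g(5) = -23
max = 9

9


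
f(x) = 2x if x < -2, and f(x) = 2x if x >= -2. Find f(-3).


-6


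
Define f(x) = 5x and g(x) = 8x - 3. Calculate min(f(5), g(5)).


f(5) = 25
g(5) = 37
min = 25

25


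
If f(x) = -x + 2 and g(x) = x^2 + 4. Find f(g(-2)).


g(-2) = 8
f(8) = -6

-6


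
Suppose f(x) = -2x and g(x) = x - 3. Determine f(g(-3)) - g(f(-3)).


9


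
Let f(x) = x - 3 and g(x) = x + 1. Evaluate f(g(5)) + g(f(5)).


f(g(5)) = 3
g(f(5)) = 3
Sum = 6

6


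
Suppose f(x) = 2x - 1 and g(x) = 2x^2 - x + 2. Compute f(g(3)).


33


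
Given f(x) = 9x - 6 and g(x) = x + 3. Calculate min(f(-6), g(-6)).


f(-6) = -60
g(-6) = -3
min = -60

-60


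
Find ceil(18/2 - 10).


-1


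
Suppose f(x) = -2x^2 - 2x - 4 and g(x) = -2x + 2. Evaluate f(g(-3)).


g(-3) = 8
f(8) = (-2)*(8)^2 - 2*(8) - 4 = -148

-148


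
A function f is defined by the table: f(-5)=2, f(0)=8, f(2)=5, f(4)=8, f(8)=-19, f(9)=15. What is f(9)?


15


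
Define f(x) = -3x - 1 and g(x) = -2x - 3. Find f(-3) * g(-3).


24


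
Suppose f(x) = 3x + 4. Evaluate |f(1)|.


f(1) = 7
|7| = 7

7


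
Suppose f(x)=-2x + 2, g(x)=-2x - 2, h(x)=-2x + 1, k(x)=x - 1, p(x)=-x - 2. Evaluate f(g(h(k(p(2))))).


p(2) = -4
k(-4) = -5
h(-5) = 11
g(11) = -24
f(-24) = 50

50


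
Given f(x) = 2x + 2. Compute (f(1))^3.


f(1) = 4
(4)^3 = 64

64


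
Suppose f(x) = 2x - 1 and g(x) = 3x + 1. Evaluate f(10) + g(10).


50


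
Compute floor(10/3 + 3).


6


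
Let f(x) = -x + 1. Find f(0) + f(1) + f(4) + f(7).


f(0) = 1
f(1) = 0
f(4) = -3
f(7) = -6
Sum = -8

-8


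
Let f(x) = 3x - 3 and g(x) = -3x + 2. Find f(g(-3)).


g(-3) = 11
f(11) = 30

30


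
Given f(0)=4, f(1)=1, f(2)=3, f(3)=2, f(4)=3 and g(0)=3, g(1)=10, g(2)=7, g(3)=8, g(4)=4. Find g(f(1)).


f(1) = 1
g(1) = 10

10


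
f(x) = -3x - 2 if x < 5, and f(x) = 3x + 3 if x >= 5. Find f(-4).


-4 satisfies x < 5
f(-4) = 10

10


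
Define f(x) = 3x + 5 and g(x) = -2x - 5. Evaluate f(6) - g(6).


f(6) = 23
g(6) = -17
Difference = 40

40


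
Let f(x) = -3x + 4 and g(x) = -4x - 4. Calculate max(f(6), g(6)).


f(6) = -14
g(6) = -28
max = -14

-14


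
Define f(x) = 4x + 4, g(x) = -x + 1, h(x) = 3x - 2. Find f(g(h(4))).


h(4) = 10
g(10) = -9
f(-9) = -32

-32


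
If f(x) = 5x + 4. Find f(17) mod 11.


f(17) = 89
89 mod 11 = 1

1


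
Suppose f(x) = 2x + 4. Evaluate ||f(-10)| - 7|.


9


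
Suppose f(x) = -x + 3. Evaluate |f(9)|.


f(9) = -6
|-6| = 6

6


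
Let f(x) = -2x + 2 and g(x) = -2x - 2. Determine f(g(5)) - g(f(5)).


f(g(5)) = 26
g(f(5)) = 14
Difference = 12

12


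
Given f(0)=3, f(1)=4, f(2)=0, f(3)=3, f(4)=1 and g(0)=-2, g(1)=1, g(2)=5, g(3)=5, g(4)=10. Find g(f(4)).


f(4) = 1
g(1) = 1

1


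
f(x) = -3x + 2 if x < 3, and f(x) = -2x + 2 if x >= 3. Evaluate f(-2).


-2 satisfies x < 3
f(-2) = 8

8


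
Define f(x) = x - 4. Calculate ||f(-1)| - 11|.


f(-1) = -5
|-5| = 5
|5 - 11| = 6

6


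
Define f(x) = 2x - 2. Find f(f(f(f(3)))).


f(3) = 4
f(4) = 6
f(6) = 10
f(10) = 18

18


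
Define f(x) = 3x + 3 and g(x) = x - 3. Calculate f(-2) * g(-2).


f(-2) = -3
g(-2) = -5
Product = 15

15


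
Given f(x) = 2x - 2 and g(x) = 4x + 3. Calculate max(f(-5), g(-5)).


f(-5) = -12
g(-5) = -17
max = -12

-12


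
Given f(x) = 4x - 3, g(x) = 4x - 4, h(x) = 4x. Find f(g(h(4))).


237


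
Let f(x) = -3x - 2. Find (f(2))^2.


f(2) = -8
(-8)^2 = 64

64


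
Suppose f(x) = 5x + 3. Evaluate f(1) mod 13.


8


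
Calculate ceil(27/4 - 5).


2


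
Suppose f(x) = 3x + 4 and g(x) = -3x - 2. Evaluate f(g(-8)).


g(-8) = 22
f(22) = 70

70


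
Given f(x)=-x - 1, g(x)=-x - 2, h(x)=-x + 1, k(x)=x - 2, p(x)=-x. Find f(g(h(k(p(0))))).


4


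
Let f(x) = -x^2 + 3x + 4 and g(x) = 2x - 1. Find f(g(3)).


g(3) = 5
f(5) = (-1)*(5)^2 + 3*(5) + 4 = -6

-6


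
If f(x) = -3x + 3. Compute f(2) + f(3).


f(2) = -3
f(3) = -6
Sum = -9

-9


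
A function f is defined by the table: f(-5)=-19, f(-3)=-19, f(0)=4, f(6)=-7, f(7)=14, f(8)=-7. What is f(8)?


Reading from the table at x = 8

-7


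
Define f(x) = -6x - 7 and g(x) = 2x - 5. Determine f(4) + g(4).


f(4) = -31
g(4) = 3
Sum = -28

-28


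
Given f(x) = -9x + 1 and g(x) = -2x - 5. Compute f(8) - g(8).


f(8) = -71
g(8) = -21
Difference = -50

-50


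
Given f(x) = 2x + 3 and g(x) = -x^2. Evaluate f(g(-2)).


-5


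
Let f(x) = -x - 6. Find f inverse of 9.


Solve -x - 6 = 9
x = (9 + 6) / (-1) = -15

-15


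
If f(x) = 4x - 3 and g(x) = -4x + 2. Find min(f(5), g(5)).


-18


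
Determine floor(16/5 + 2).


16/5 = 3.2
3.2 + 2 = 5.2
floor(5.2) = 5

5


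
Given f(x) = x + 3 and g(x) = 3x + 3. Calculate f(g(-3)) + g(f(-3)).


f(g(-3)) = -3
g(f(-3)) = 3
Sum = 0

0


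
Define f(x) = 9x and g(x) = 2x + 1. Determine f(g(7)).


g(7) = 15
f(15) = 135

135


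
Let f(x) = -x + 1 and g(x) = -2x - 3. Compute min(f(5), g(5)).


f(5) = -4
g(5) = -13
min = -13

-13


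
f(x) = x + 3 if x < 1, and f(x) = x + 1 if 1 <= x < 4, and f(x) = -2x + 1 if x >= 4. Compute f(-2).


-2 satisfies x < 1
f(-2) = 1

1


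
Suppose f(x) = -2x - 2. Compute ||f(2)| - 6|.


f(2) = -6
|-6| = 6
|6 - 6| = 0

0


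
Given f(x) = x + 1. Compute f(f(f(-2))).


1


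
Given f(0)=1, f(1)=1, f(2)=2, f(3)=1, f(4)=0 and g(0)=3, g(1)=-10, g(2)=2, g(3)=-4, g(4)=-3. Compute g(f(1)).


f(1) = 1
g(1) = -10

-10


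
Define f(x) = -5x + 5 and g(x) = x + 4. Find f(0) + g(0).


f(0) = 5
g(0) = 4
Sum = 9

9


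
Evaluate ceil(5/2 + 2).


5/2 = 2.5
2.5 + 2 = 4.5
ceil(4.5) = 5

5


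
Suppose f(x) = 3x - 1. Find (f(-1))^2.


f(-1) = -4
(-4)^2 = 16

16


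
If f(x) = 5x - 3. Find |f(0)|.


3


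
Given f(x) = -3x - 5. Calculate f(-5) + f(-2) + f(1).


f(-5) = 10
f(-2) = 1
f(1) = -8
Sum = 3

3


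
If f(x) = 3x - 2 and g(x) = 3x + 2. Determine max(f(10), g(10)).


32


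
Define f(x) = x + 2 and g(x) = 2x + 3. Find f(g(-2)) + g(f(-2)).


f(g(-2)) = 1
g(f(-2)) = 3
Sum = 4

4


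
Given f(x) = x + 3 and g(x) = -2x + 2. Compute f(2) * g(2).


-10


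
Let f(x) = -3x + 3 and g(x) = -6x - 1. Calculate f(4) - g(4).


f(4) = -9
g(4) = -25
Difference = 16

16


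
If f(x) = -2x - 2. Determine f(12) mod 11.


f(12) = -26
-26 mod 11 = 7

7


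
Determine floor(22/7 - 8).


22/7 = 3.1429
3.1429 - 8 = -4.8571
floor(-4.8571) = -5

-5


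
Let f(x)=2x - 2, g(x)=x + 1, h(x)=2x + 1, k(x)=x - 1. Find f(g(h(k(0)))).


k(0) = -1
h(-1) = -1
g(-1) = 0
f(0) = -2

-2


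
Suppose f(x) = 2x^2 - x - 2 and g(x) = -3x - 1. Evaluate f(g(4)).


g(4) = -13
f(-13) = 2*(-13)^2 - 1*(-13) - 2 = 349

349


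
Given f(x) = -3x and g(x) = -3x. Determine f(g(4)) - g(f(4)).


0


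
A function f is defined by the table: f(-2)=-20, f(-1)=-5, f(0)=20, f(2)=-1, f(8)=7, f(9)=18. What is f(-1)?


Reading from the table at x = -1

-5


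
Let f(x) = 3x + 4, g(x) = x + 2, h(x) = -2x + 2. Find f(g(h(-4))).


h(-4) = 10
g(10) = 12
f(12) = 40

40


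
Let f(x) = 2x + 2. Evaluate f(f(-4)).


f(-4) = -6
f(-6) = -10

-10


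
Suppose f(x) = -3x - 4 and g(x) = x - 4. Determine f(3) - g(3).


f(3) = -13
g(3) = -1
Difference = -12

-12


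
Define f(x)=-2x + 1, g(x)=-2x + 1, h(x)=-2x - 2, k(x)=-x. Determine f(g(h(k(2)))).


k(2) = -2
h(-2) = 2
g(2) = -3
f(-3) = 7

7


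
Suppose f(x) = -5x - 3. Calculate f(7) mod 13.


f(7) = -38
-38 mod 13 = 1

1


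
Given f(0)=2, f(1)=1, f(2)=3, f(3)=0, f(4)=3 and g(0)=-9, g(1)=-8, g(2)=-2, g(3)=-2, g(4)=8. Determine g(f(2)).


f(2) = 3
g(3) = -2

-2


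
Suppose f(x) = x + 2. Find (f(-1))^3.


f(-1) = 1
(1)^3 = 1

1


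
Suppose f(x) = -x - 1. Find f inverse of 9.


Solve -x - 1 = 9
x = (9 + 1) / (-1) = -10

-10


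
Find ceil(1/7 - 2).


-1


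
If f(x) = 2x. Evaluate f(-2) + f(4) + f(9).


f(-2) = -4
f(4) = 8
f(9) = 18
Sum = 22

22


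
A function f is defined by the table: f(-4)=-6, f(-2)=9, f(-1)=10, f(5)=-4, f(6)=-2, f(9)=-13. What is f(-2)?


Reading from the table at x = -2

9


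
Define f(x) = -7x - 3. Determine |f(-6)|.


f(-6) = 39
|39| = 39

39


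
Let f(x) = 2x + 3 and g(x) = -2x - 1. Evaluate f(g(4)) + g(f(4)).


-38


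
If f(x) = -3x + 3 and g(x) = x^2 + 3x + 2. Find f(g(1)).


g(1) = 6
f(6) = -15

-15


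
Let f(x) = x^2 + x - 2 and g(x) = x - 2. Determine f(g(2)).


g(2) = 0
f(0) = 1*(0)^2 + 1*(0) - 2 = -2

-2


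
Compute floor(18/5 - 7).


18/5 = 3.6
3.6 - 7 = -3.4
floor(-3.4) = -4

-4


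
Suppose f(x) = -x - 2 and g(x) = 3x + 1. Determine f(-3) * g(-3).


f(-3) = 1
g(-3) = -8
Product = -8

-8


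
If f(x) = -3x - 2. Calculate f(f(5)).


f(5) = -17
f(-17) = 49

49


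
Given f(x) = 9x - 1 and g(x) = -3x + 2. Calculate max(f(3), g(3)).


26


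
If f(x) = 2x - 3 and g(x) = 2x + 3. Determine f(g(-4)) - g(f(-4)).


f(g(-4)) = -13
g(f(-4)) = -19
Difference = 6

6


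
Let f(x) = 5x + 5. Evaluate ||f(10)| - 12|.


f(10) = 55
|55| = 55
|55 - 12| = 43

43


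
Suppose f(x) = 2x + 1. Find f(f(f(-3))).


f(-3) = -5
f(-5) = -9
f(-9) = -17

-17


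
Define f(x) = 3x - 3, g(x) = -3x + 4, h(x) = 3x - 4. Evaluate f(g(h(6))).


h(6) = 14
g(14) = -38
f(-38) = -117

-117


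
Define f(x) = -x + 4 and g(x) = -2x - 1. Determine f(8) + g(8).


f(8) = -4
g(8) = -17
Sum = -21

-21


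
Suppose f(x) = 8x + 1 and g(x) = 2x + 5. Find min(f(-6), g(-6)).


f(-6) = -47
g(-6) = -7
min = -47

-47


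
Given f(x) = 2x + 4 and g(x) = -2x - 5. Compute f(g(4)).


-22


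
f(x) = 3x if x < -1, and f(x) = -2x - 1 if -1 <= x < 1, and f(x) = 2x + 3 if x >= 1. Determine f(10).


10 satisfies x >= 1
f(10) = 23

23


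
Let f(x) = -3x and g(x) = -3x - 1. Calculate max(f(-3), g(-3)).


f(-3) = 9
g(-3) = 8
max = 9

9


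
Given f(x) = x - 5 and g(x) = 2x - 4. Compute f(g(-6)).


-21


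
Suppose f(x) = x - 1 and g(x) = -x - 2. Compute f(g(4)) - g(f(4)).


-2


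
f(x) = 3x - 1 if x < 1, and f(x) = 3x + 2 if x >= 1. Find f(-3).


-3 satisfies x < 1
f(-3) = -10

-10


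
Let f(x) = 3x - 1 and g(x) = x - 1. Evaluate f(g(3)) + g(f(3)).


12


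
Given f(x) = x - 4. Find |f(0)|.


4


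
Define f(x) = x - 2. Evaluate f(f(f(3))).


f(3) = 1
f(1) = -1
f(-1) = -3

-3


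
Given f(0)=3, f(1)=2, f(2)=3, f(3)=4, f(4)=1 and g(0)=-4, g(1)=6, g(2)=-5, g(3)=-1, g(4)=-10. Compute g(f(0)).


f(0) = 3
g(3) = -1

-1


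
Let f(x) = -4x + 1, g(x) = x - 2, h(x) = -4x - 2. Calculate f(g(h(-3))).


h(-3) = 10
g(10) = 8
f(8) = -31

-31


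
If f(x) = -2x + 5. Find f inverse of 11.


Solve -2x + 5 = 11
x = (11 - 5) / (-2) = -3

-3


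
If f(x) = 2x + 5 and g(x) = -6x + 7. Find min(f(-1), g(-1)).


f(-1) = 3
g(-1) = 13
min = 3

3


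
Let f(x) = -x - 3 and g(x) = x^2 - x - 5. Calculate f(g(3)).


g(3) = 1
f(1) = -4

-4


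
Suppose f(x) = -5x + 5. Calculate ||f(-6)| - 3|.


f(-6) = 35
|35| = 35
|35 - 3| = 32

32


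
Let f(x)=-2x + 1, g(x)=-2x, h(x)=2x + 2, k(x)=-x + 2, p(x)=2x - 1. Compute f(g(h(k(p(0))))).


p(0) = -1
k(-1) = 3
h(3) = 8
g(8) = -16
f(-16) = 33

33


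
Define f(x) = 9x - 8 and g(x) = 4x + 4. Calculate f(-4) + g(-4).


f(-4) = -44
g(-4) = -12
Sum = -56

-56


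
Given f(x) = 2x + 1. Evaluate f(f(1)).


7


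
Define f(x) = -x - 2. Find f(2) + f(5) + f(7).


f(2) = -4
f(5) = -7
f(7) = -9
Sum = -20

-20


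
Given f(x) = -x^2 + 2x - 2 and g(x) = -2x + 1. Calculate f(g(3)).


g(3) = -5
f(-5) = (-1)*(-5)^2 + 2*(-5) - 2 = -37

-37


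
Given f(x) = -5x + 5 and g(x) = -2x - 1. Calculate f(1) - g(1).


3


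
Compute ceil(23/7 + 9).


23/7 = 3.2857
3.2857 + 9 = 12.2857
ceil(12.2857) = 13

13


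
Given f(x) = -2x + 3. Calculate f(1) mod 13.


f(1) = 1
1 mod 13 = 1

1


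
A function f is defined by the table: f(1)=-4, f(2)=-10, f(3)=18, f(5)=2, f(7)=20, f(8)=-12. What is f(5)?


Reading from the table at x = 5

2


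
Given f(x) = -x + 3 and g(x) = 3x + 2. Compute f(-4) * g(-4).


f(-4) = 7
g(-4) = -10
Product = -70

-70


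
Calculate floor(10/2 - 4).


10/2 = 5
5 - 4 = 1
floor(1) = 1

1


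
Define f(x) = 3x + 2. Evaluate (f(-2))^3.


f(-2) = -4
(-4)^3 = -64

-64


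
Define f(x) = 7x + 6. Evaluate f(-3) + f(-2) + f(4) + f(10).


f(-3) = -15
f(-2) = -8
f(4) = 34
f(10) = 76
Sum = 87

87


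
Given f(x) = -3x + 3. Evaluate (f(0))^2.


f(0) = 3
(3)^2 = 9

9


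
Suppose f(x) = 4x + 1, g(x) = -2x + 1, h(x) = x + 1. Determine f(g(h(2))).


-19


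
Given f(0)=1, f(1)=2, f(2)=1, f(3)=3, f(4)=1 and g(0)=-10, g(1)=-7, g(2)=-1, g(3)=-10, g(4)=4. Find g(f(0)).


-7


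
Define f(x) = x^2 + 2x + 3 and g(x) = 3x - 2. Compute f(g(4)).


123


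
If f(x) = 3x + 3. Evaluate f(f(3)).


39


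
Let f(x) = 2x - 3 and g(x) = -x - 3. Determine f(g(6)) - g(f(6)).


-9


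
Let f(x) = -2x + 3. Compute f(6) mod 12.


f(6) = -9
-9 mod 12 = 3

3


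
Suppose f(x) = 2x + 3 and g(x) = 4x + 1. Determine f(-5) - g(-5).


f(-5) = -7
g(-5) = -19
Difference = 12

12


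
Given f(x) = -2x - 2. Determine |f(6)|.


f(6) = -14
|-14| = 14

14


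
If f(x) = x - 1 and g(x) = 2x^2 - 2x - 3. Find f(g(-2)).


g(-2) = 9
f(9) = 8

8


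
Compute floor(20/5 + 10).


20/5 = 4
4 + 10 = 14
floor(14) = 14

14


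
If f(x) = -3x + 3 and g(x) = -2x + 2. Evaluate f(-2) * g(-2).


f(-2) = 9
g(-2) = 6
Product = 54

54


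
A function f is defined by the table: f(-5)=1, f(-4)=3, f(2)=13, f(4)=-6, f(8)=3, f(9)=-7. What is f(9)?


Reading from the table at x = 9

-7


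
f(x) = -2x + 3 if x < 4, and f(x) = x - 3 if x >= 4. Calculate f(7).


4


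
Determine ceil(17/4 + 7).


17/4 = 4.25
4.25 + 7 = 11.25
ceil(11.25) = 12

12


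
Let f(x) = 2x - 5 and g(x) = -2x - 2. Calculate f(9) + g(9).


-7


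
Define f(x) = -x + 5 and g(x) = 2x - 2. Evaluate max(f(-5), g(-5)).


f(-5) = 10
g(-5) = -12
max = 10

10


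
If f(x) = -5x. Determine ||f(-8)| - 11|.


29


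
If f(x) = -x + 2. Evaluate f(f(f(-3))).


f(-3) = 5
f(5) = -3
f(-3) = 5

5


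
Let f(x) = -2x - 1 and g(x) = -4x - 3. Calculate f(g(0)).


g(0) = -3
f(-3) = 5

5


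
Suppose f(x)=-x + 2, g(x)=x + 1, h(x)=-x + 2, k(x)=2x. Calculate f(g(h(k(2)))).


k(2) = 4
h(4) = -2
g(-2) = -1
f(-1) = 3

3


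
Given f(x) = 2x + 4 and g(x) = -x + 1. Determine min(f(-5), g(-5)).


f(-5) = -6
g(-5) = 6
min = -6

-6


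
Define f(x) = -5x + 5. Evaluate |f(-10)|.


55


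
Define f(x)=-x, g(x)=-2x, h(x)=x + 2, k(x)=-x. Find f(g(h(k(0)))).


4


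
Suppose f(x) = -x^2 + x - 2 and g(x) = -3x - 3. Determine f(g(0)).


g(0) = -3
f(-3) = (-1)*(-3)^2 + 1*(-3) - 2 = -14

-14


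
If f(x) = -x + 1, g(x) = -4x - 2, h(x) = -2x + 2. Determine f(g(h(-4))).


h(-4) = 10
g(10) = -42
f(-42) = 43

43
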